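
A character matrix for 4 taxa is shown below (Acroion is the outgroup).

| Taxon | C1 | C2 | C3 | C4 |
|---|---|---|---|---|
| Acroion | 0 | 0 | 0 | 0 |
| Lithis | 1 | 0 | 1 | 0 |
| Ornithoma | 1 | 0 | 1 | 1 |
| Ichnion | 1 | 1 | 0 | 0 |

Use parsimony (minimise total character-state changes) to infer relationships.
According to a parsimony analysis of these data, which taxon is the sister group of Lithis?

Ornithoma

The outgroup has state '0' for every character, so '1' is the derived state throughout.
C1 (derived state '1') is shared by all ingroup taxa — unites the whole ingroup.
C2: derived state '1' in Ichnion only — an autapomorphy, so it tells us nothing about relationships among taxa.
C3: derived state '1' in Lithis and Ornithoma only — synapomorphy for {Lithis, Ornithoma}.
C4 (derived state '1') is unique to Ornithoma (autapomorphy; uninformative for grouping).
Most parsimonious ingroup topology: ((Lithis,Ornithoma),Ichnion).
Lithis and Ornithoma form a cherry on this tree, so they are sister taxa.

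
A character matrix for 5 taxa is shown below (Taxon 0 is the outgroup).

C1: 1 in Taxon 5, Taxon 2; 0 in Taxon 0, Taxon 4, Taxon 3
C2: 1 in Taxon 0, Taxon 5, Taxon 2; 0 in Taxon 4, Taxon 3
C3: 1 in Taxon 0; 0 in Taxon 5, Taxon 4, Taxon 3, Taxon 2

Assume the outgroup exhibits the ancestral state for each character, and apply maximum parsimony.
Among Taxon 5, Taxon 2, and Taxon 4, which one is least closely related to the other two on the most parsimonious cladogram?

Character polarity is set by the outgroup: the derived state is whichever differs from the outgroup's state, so for C2, C3 the derived state is '0', and for the remaining characters it is '1'.
C1 (derived state '1') is shared by Taxon 2 and Taxon 5 — a synapomorphy uniting that clade.
C2: derived state '0' in Taxon 3 and Taxon 4 only — synapomorphy for {Taxon 3, Taxon 4}.
C3 (derived state '0') is shared by all ingroup taxa — unites the whole ingroup.
Most parsimonious ingroup topology: ((Taxon 5,Taxon 2),(Taxon 4,Taxon 3)).
Taxon 2 and Taxon 5 share a more recent common ancestor with each other than either does with Taxon 4, so Taxon 4 is the least closely related of the three.

Taxon 4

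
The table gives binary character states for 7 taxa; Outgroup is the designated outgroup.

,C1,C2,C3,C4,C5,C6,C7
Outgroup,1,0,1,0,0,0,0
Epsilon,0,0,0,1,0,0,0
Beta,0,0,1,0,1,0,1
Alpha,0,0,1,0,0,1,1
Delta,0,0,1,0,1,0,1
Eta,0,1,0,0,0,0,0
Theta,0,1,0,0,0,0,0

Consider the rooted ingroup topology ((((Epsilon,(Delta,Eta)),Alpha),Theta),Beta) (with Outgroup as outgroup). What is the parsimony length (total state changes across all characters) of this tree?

13

Map each character onto ((((Epsilon,(Delta,Eta)),Alpha),Theta),Beta) (rooted by Outgroup) and count the minimum state changes it requires (Fitch parsimony):
C1: 1; C2: 2; C3: 3; C4: 1; C5: 2; C6: 1; C7: 3.
Total tree length = 13.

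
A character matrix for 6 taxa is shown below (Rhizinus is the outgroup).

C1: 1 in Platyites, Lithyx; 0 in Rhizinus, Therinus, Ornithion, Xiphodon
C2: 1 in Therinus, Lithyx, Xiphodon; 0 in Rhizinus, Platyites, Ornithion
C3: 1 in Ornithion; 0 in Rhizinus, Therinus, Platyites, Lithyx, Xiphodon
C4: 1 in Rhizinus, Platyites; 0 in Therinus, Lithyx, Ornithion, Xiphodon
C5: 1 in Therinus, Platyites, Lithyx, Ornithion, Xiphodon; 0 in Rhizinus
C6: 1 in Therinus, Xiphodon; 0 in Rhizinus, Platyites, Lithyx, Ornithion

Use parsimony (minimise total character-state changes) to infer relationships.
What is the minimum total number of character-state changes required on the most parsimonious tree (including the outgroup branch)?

7

Character polarity is set by the outgroup: the derived state is whichever differs from the outgroup's state, so for C4 the derived state is '0', and for the remaining characters it is '1'.
C1 (state '1') occurs in Lithyx and Platyites but conflicts with the nesting implied by the other characters — most parsimoniously interpreted as homoplasy.
C2 (derived state '1') is shared by Lithyx, Therinus, and Xiphodon — a synapomorphy uniting that clade.
C3 (derived state '1') is unique to Ornithion (autapomorphy; uninformative for grouping).
C4: derived state '0' in Lithyx, Ornithion, Therinus, and Xiphodon only — synapomorphy for {Lithyx, Ornithion, Therinus, Xiphodon}.
C5 (derived state '1') is shared by all ingroup taxa — unites the whole ingroup.
C6 (derived state '1') is shared by Therinus and Xiphodon — a synapomorphy uniting that clade.
Most parsimonious ingroup topology: ((((Therinus,Xiphodon),Lithyx),Ornithion),Platyites).
Changes per character on this tree: C1: 2; C2: 1; C3: 1; C4: 1; C5: 1; C6: 1.
Total = 7.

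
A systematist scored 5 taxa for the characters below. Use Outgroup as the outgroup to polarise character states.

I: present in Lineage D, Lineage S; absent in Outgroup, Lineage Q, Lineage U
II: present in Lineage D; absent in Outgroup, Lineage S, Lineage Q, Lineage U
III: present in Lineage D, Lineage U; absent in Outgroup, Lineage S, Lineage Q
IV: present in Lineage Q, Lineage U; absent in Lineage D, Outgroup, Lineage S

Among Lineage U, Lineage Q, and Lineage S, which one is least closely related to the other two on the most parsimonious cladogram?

The outgroup has state 'absent' for every character, so 'present' is the derived state throughout.
I (derived state 'present') is shared by Lineage D and Lineage S — a synapomorphy uniting that clade.
II (derived state 'present') is unique to Lineage D (autapomorphy; uninformative for grouping).
III (state 'present') occurs in Lineage D and Lineage U but conflicts with the nesting implied by the other characters — most parsimoniously interpreted as homoplasy.
IV: derived state 'present' in Lineage Q and Lineage U only — synapomorphy for {Lineage Q, Lineage U}.
Most parsimonious ingroup topology: ((Lineage D,Lineage S),(Lineage Q,Lineage U)).
Lineage U and Lineage Q share a more recent common ancestor with each other than either does with Lineage S, so Lineage S is the least closely related of the three.

Lineage S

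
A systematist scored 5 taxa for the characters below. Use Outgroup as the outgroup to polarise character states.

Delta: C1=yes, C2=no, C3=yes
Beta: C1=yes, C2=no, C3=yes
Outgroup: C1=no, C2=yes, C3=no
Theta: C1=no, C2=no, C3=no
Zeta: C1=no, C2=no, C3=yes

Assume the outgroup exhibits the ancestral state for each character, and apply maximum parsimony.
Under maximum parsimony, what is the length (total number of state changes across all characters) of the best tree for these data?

Character polarity is set by the outgroup: the derived state is whichever differs from the outgroup's state, so for C2 the derived state is 'no', and for the remaining characters it is 'yes'.
Only Beta and Delta show the derived state 'yes' for C1, supporting them as a clade.
All ingroup taxa share the derived state 'no' for C2; it defines the ingroup but does not resolve relationships within it.
Only Beta, Delta, and Zeta show the derived state 'yes' for C3, supporting them as a clade.
Most parsimonious ingroup topology: (((Beta,Delta),Zeta),Theta).
Changes per character on this tree: C1: 1; C2: 1; C3: 1.
Total = 3.

3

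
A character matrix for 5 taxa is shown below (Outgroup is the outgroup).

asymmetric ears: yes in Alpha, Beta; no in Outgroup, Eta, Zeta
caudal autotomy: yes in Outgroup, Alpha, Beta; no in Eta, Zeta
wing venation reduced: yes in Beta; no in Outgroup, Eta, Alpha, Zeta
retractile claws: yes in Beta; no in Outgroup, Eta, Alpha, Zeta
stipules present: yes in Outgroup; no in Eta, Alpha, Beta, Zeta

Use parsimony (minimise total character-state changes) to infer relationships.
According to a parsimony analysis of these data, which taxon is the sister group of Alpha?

Beta

Character polarity is set by the outgroup: the derived state is whichever differs from the outgroup's state, so for caudal autotomy, stipules present the derived state is 'no', and for the remaining characters it is 'yes'.
asymmetric ears (derived state 'yes') is shared by Alpha and Beta — a synapomorphy uniting that clade.
caudal autotomy (derived state 'no') is shared by Eta and Zeta — a synapomorphy uniting that clade.
wing venation reduced: derived state 'yes' in Beta only — an autapomorphy, so it tells us nothing about relationships among taxa.
retractile claws: derived state 'yes' in Beta only — an autapomorphy, so it tells us nothing about relationships among taxa.
stipules present (derived state 'no') is shared by all ingroup taxa — unites the whole ingroup.
Most parsimonious ingroup topology: ((Eta,Zeta),(Alpha,Beta)).
Alpha and Beta form a cherry on this tree, so they are sister taxa.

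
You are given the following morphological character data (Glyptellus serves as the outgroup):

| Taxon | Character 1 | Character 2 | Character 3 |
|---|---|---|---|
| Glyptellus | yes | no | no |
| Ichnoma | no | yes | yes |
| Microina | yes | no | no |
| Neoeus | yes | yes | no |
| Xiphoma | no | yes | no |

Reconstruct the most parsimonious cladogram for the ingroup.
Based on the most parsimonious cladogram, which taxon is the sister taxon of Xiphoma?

Character polarity is set by the outgroup: the derived state is whichever differs from the outgroup's state, so for Character 1 the derived state is 'no', and for the remaining characters it is 'yes'.
Character 1: derived state 'no' in Ichnoma and Xiphoma only — synapomorphy for {Ichnoma, Xiphoma}.
Only Ichnoma, Neoeus, and Xiphoma show the derived state 'yes' for Character 2, supporting them as a clade.
Character 3 (derived state 'yes') is unique to Ichnoma (autapomorphy; uninformative for grouping).
Most parsimonious ingroup topology: (((Ichnoma,Xiphoma),Neoeus),Microina).
Xiphoma and Ichnoma form a cherry on this tree, so they are sister taxa.

Ichnoma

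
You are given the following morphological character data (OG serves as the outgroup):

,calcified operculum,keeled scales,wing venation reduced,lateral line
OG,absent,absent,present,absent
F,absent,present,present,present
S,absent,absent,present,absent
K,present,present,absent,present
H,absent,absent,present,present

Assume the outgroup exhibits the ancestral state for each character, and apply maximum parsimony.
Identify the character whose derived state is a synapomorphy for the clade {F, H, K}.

Character polarity is set by the outgroup: the derived state is whichever differs from the outgroup's state, so for wing venation reduced the derived state is 'absent', and for the remaining characters it is 'present'.
calcified operculum: derived state 'present' in K only — an autapomorphy, so it tells us nothing about relationships among taxa.
keeled scales: derived state 'present' in F and K only — synapomorphy for {F, K}.
wing venation reduced: derived state 'absent' in K only — an autapomorphy, so it tells us nothing about relationships among taxa.
lateral line (derived state 'present') is shared by F, H, and K — a synapomorphy uniting that clade.
Most parsimonious ingroup topology: (((F,K),H),S).
The clade {F, H, K} is supported by lateral line: its derived state 'present' occurs in exactly those taxa and in no other taxon (including the outgroup).

lateral line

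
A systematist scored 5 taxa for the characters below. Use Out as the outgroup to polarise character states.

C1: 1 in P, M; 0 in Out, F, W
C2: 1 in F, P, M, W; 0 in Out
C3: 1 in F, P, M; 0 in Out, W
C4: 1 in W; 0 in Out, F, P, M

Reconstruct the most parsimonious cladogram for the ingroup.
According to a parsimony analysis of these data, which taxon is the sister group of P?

The outgroup has state '0' for every character, so '1' is the derived state throughout.
C1: derived state '1' in M and P only — synapomorphy for {M, P}.
All ingroup taxa share the derived state '1' for C2; it defines the ingroup but does not resolve relationships within it.
C3 (derived state '1') is shared by F, M, and P — a synapomorphy uniting that clade.
C4 (derived state '1') is unique to W (autapomorphy; uninformative for grouping).
Most parsimonious ingroup topology: ((F,(P,M)),W).
P and M form a cherry on this tree, so they are sister taxa.

M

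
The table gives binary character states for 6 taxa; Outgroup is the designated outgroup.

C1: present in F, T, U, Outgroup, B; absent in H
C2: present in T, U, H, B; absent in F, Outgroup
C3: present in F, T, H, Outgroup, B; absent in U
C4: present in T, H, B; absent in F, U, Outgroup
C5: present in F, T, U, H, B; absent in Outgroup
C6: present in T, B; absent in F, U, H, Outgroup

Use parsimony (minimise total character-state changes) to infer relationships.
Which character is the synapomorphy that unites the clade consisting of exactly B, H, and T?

C4

Character polarity is set by the outgroup: the derived state is whichever differs from the outgroup's state, so for C1, C3 the derived state is 'absent', and for the remaining characters it is 'present'.
C1: derived state 'absent' in H only — an autapomorphy, so it tells us nothing about relationships among taxa.
C2: derived state 'present' in B, H, T, and U only — synapomorphy for {B, H, T, U}.
C3 (derived state 'absent') is unique to U (autapomorphy; uninformative for grouping).
C4: derived state 'present' in B, H, and T only — synapomorphy for {B, H, T}.
All ingroup taxa share the derived state 'present' for C5; it defines the ingroup but does not resolve relationships within it.
Only B and T show the derived state 'present' for C6, supporting them as a clade.
Most parsimonious ingroup topology: ((((T,B),H),U),F).
The clade {B, H, T} is supported by C4: its derived state 'present' occurs in exactly those taxa and in no other taxon (including the outgroup).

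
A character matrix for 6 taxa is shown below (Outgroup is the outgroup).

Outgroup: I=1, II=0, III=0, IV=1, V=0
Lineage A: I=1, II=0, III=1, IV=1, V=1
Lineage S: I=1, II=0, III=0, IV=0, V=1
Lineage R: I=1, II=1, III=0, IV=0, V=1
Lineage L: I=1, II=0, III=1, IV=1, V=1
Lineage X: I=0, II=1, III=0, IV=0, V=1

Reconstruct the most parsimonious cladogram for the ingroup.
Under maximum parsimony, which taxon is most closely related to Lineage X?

Lineage R

Character polarity is set by the outgroup: the derived state is whichever differs from the outgroup's state, so for I, IV the derived state is '0', and for the remaining characters it is '1'.
I: derived state '0' in Lineage X only — an autapomorphy, so it tells us nothing about relationships among taxa.
II (derived state '1') is shared by Lineage R and Lineage X — a synapomorphy uniting that clade.
III (derived state '1') is shared by Lineage A and Lineage L — a synapomorphy uniting that clade.
Only Lineage R, Lineage S, and Lineage X show the derived state '0' for IV, supporting them as a clade.
V (derived state '1') is shared by all ingroup taxa — unites the whole ingroup.
Most parsimonious ingroup topology: ((Lineage A,Lineage L),(Lineage S,(Lineage R,Lineage X))).
Lineage X and Lineage R form a cherry on this tree, so they are sister taxa.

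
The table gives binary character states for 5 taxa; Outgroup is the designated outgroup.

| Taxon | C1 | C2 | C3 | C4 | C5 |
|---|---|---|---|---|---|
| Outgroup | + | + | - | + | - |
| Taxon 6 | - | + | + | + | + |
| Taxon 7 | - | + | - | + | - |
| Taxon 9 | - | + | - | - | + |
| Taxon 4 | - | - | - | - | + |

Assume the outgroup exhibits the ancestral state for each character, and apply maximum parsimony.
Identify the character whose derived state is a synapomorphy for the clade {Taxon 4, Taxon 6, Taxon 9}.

Character polarity is set by the outgroup: the derived state is whichever differs from the outgroup's state, so for C1, C2, C4 the derived state is '-', and for the remaining characters it is '+'.
All ingroup taxa share the derived state '-' for C1; it defines the ingroup but does not resolve relationships within it.
C2 (derived state '-') is unique to Taxon 4 (autapomorphy; uninformative for grouping).
C3 (derived state '+') is unique to Taxon 6 (autapomorphy; uninformative for grouping).
C4: derived state '-' in Taxon 4 and Taxon 9 only — synapomorphy for {Taxon 4, Taxon 9}.
Only Taxon 4, Taxon 6, and Taxon 9 show the derived state '+' for C5, supporting them as a clade.
Most parsimonious ingroup topology: ((Taxon 6,(Taxon 9,Taxon 4)),Taxon 7).
The clade {Taxon 4, Taxon 6, Taxon 9} is supported by C5: its derived state '+' occurs in exactly those taxa and in no other taxon (including the outgroup).

C5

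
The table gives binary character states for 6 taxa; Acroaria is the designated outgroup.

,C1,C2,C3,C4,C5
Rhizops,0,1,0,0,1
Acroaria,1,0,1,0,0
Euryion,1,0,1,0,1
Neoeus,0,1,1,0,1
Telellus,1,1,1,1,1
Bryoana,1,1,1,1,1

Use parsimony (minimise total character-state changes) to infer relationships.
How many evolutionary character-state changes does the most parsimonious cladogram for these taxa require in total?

Character polarity is set by the outgroup: the derived state is whichever differs from the outgroup's state, so for C1, C3 the derived state is '0', and for the remaining characters it is '1'.
Only Neoeus and Rhizops show the derived state '0' for C1, supporting them as a clade.
C2 (derived state '1') is shared by Bryoana, Neoeus, Rhizops, and Telellus — a synapomorphy uniting that clade.
C3 (derived state '0') is unique to Rhizops (autapomorphy; uninformative for grouping).
Only Bryoana and Telellus show the derived state '1' for C4, supporting them as a clade.
All ingroup taxa share the derived state '1' for C5; it defines the ingroup but does not resolve relationships within it.
Most parsimonious ingroup topology: (((Bryoana,Telellus),(Rhizops,Neoeus)),Euryion).
Changes per character on this tree: C1: 1; C2: 1; C3: 1; C4: 1; C5: 1.
Total = 5.

5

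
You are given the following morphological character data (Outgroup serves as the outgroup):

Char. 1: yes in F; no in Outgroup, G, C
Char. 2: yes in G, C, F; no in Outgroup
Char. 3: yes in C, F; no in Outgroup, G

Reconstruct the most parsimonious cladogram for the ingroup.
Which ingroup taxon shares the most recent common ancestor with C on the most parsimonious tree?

F

The outgroup has state 'no' for every character, so 'yes' is the derived state throughout.
Char. 1 (derived state 'yes') is unique to F (autapomorphy; uninformative for grouping).
Char. 2 (derived state 'yes') is shared by all ingroup taxa — unites the whole ingroup.
Only C and F show the derived state 'yes' for Char. 3, supporting them as a clade.
Most parsimonious ingroup topology: (G,(C,F)).
C and F form a cherry on this tree, so they are sister taxa.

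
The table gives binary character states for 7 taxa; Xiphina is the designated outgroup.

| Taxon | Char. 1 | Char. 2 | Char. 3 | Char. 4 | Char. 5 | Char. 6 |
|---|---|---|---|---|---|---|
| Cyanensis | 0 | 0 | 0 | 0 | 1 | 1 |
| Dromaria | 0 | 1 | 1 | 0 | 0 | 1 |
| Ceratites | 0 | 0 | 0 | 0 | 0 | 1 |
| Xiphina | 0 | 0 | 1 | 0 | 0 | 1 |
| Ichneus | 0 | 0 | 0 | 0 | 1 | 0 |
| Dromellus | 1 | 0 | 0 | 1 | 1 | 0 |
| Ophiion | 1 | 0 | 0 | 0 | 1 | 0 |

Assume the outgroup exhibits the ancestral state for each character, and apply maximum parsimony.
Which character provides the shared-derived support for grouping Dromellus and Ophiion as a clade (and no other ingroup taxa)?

Character polarity is set by the outgroup: the derived state is whichever differs from the outgroup's state, so for Char. 3, Char. 6 the derived state is '0', and for the remaining characters it is '1'.
Char. 1: derived state '1' in Dromellus and Ophiion only — synapomorphy for {Dromellus, Ophiion}.
Char. 2 (derived state '1') is unique to Dromaria (autapomorphy; uninformative for grouping).
Char. 3: derived state '0' in Ceratites, Cyanensis, Dromellus, Ichneus, and Ophiion only — synapomorphy for {Ceratites, Cyanensis, Dromellus, Ichneus, Ophiion}.
Char. 4 (derived state '1') is unique to Dromellus (autapomorphy; uninformative for grouping).
Char. 5 (derived state '1') is shared by Cyanensis, Dromellus, Ichneus, and Ophiion — a synapomorphy uniting that clade.
Only Dromellus, Ichneus, and Ophiion show the derived state '0' for Char. 6, supporting them as a clade.
Most parsimonious ingroup topology: (((((Ophiion,Dromellus),Ichneus),Cyanensis),Ceratites),Dromaria).
The clade {Dromellus, Ophiion} is supported by Char. 1: its derived state '1' occurs in exactly those taxa and in no other taxon (including the outgroup).

Char. 1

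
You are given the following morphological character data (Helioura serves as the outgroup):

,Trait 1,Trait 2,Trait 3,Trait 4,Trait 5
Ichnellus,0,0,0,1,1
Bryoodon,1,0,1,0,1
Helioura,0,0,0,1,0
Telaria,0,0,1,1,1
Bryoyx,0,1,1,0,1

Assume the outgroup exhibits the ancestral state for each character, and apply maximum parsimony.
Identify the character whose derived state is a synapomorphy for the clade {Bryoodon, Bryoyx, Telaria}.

Character polarity is set by the outgroup: the derived state is whichever differs from the outgroup's state, so for Trait 4 the derived state is '0', and for the remaining characters it is '1'.
Trait 1 (derived state '1') is unique to Bryoodon (autapomorphy; uninformative for grouping).
Trait 2: derived state '1' in Bryoyx only — an autapomorphy, so it tells us nothing about relationships among taxa.
Only Bryoodon, Bryoyx, and Telaria show the derived state '1' for Trait 3, supporting them as a clade.
Only Bryoodon and Bryoyx show the derived state '0' for Trait 4, supporting them as a clade.
Trait 5 (derived state '1') is shared by all ingroup taxa — unites the whole ingroup.
Most parsimonious ingroup topology: (((Bryoodon,Bryoyx),Telaria),Ichnellus).
The clade {Bryoodon, Bryoyx, Telaria} is supported by Trait 3: its derived state '1' occurs in exactly those taxa and in no other taxon (including the outgroup).

Trait 3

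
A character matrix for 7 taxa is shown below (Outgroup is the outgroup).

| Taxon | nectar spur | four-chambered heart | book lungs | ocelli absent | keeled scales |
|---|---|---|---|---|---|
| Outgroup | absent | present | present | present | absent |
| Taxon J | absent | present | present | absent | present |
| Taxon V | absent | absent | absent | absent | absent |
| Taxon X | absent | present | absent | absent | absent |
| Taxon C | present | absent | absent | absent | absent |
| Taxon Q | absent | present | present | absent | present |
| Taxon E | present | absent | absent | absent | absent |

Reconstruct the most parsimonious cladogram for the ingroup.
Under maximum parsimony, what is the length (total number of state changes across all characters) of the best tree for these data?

5

Character polarity is set by the outgroup: the derived state is whichever differs from the outgroup's state, so for four-chambered heart, book lungs, ocelli absent the derived state is 'absent', and for the remaining characters it is 'present'.
nectar spur (derived state 'present') is shared by Taxon C and Taxon E — a synapomorphy uniting that clade.
four-chambered heart (derived state 'absent') is shared by Taxon C, Taxon E, and Taxon V — a synapomorphy uniting that clade.
book lungs (derived state 'absent') is shared by Taxon C, Taxon E, Taxon V, and Taxon X — a synapomorphy uniting that clade.
All ingroup taxa share the derived state 'absent' for ocelli absent; it defines the ingroup but does not resolve relationships within it.
Only Taxon J and Taxon Q show the derived state 'present' for keeled scales, supporting them as a clade.
Most parsimonious ingroup topology: ((Taxon J,Taxon Q),((Taxon V,(Taxon C,Taxon E)),Taxon X)).
Changes per character on this tree: nectar spur: 1; four-chambered heart: 1; book lungs: 1; ocelli absent: 1; keeled scales: 1.
Total = 5.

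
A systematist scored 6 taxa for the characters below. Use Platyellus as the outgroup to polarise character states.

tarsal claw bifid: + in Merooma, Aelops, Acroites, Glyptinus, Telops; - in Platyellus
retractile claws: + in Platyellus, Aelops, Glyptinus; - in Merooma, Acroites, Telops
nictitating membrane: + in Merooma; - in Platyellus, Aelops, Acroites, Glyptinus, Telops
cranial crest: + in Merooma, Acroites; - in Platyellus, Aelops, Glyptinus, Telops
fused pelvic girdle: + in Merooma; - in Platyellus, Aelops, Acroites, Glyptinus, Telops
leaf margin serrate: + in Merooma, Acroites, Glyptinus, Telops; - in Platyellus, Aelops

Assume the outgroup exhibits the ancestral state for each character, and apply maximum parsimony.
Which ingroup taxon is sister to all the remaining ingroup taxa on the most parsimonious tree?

Character polarity is set by the outgroup: the derived state is whichever differs from the outgroup's state, so for retractile claws the derived state is '-', and for the remaining characters it is '+'.
tarsal claw bifid (derived state '+') is shared by all ingroup taxa — unites the whole ingroup.
retractile claws: derived state '-' in Acroites, Merooma, and Telops only — synapomorphy for {Acroites, Merooma, Telops}.
nictitating membrane: derived state '+' in Merooma only — an autapomorphy, so it tells us nothing about relationships among taxa.
cranial crest (derived state '+') is shared by Acroites and Merooma — a synapomorphy uniting that clade.
fused pelvic girdle: derived state '+' in Merooma only — an autapomorphy, so it tells us nothing about relationships among taxa.
Only Acroites, Glyptinus, Merooma, and Telops show the derived state '+' for leaf margin serrate, supporting them as a clade.
Most parsimonious ingroup topology: ((((Merooma,Acroites),Telops),Glyptinus),Aelops).
Aelops is sister to the clade containing all other ingroup taxa, so it is the earliest-diverging (most basal) ingroup lineage.

Aelops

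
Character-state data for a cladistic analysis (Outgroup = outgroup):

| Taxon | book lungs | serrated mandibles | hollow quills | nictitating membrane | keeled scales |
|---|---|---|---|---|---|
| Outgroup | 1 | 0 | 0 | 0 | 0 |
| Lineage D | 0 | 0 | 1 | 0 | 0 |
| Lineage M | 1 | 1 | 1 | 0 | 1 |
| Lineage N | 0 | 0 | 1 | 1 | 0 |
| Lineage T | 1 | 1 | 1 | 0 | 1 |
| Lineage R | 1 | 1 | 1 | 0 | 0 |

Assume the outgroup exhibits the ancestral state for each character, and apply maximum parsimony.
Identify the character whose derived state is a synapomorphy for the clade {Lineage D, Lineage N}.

Character polarity is set by the outgroup: the derived state is whichever differs from the outgroup's state, so for book lungs the derived state is '0', and for the remaining characters it is '1'.
book lungs (derived state '0') is shared by Lineage D and Lineage N — a synapomorphy uniting that clade.
serrated mandibles (derived state '1') is shared by Lineage M, Lineage R, and Lineage T — a synapomorphy uniting that clade.
All ingroup taxa share the derived state '1' for hollow quills; it defines the ingroup but does not resolve relationships within it.
nictitating membrane (derived state '1') is unique to Lineage N (autapomorphy; uninformative for grouping).
Only Lineage M and Lineage T show the derived state '1' for keeled scales, supporting them as a clade.
Most parsimonious ingroup topology: ((Lineage D,Lineage N),((Lineage M,Lineage T),Lineage R)).
The clade {Lineage D, Lineage N} is supported by book lungs: its derived state '0' occurs in exactly those taxa and in no other taxon (including the outgroup).

book lungs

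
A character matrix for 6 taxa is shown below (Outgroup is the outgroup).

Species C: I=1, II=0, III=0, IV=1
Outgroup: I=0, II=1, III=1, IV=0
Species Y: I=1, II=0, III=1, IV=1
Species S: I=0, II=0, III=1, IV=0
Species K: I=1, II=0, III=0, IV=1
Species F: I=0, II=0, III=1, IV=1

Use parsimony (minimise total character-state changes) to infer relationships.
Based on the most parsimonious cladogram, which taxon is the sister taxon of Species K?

Character polarity is set by the outgroup: the derived state is whichever differs from the outgroup's state, so for II, III the derived state is '0', and for the remaining characters it is '1'.
I: derived state '1' in Species C, Species K, and Species Y only — synapomorphy for {Species C, Species K, Species Y}.
II (derived state '0') is shared by all ingroup taxa — unites the whole ingroup.
III: derived state '0' in Species C and Species K only — synapomorphy for {Species C, Species K}.
IV: derived state '1' in Species C, Species F, Species K, and Species Y only — synapomorphy for {Species C, Species F, Species K, Species Y}.
Most parsimonious ingroup topology: ((((Species C,Species K),Species Y),Species F),Species S).
Species K and Species C form a cherry on this tree, so they are sister taxa.

Species C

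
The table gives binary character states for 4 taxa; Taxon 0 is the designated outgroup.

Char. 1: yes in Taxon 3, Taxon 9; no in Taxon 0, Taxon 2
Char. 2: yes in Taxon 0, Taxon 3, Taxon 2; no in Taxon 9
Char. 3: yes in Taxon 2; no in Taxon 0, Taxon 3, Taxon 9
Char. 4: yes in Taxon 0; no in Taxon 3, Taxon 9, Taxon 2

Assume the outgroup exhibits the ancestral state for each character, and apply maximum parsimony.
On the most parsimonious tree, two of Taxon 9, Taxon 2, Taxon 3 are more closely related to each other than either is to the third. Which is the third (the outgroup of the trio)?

Character polarity is set by the outgroup: the derived state is whichever differs from the outgroup's state, so for Char. 2, Char. 4 the derived state is 'no', and for the remaining characters it is 'yes'.
Char. 1: derived state 'yes' in Taxon 3 and Taxon 9 only — synapomorphy for {Taxon 3, Taxon 9}.
Char. 2: derived state 'no' in Taxon 9 only — an autapomorphy, so it tells us nothing about relationships among taxa.
Char. 3 (derived state 'yes') is unique to Taxon 2 (autapomorphy; uninformative for grouping).
All ingroup taxa share the derived state 'no' for Char. 4; it defines the ingroup but does not resolve relationships within it.
Most parsimonious ingroup topology: ((Taxon 3,Taxon 9),Taxon 2).
Taxon 9 and Taxon 3 share a more recent common ancestor with each other than either does with Taxon 2, so Taxon 2 is the least closely related of the three.

Taxon 2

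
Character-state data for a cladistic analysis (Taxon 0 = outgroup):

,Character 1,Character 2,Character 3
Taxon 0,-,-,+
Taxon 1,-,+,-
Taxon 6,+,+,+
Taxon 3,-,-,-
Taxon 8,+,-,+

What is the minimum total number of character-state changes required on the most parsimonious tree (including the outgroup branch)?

4

Character polarity is set by the outgroup: the derived state is whichever differs from the outgroup's state, so for Character 3 the derived state is '-', and for the remaining characters it is '+'.
Character 1 (derived state '+') is shared by Taxon 6 and Taxon 8 — a synapomorphy uniting that clade.
Character 2 groups Taxon 1 and Taxon 6, which is incompatible with the clades supported by the remaining characters; treating it as convergent (homoplasy) costs fewer steps than any alternative tree.
Only Taxon 1 and Taxon 3 show the derived state '-' for Character 3, supporting them as a clade.
Most parsimonious ingroup topology: ((Taxon 1,Taxon 3),(Taxon 6,Taxon 8)).
Changes per character on this tree: Character 1: 1; Character 2: 2; Character 3: 1.
Total = 4.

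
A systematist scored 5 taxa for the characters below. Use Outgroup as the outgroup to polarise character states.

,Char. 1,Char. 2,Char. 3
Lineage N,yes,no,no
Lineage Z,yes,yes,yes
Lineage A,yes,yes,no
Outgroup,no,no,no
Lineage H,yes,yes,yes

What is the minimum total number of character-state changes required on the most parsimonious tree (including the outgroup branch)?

3

The outgroup has state 'no' for every character, so 'yes' is the derived state throughout.
Char. 1 (derived state 'yes') is shared by all ingroup taxa — unites the whole ingroup.
Only Lineage A, Lineage H, and Lineage Z show the derived state 'yes' for Char. 2, supporting them as a clade.
Char. 3: derived state 'yes' in Lineage H and Lineage Z only — synapomorphy for {Lineage H, Lineage Z}.
Most parsimonious ingroup topology: ((Lineage A,(Lineage Z,Lineage H)),Lineage N).
Changes per character on this tree: Char. 1: 1; Char. 2: 1; Char. 3: 1.
Total = 3.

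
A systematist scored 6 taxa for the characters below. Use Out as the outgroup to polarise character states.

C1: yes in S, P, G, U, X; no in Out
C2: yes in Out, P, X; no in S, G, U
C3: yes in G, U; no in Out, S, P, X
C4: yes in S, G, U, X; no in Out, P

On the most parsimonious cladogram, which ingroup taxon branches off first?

Character polarity is set by the outgroup: the derived state is whichever differs from the outgroup's state, so for C2 the derived state is 'no', and for the remaining characters it is 'yes'.
C1 (derived state 'yes') is shared by all ingroup taxa — unites the whole ingroup.
Only G, S, and U show the derived state 'no' for C2, supporting them as a clade.
C3: derived state 'yes' in G and U only — synapomorphy for {G, U}.
C4: derived state 'yes' in G, S, U, and X only — synapomorphy for {G, S, U, X}.
Most parsimonious ingroup topology: (((S,(G,U)),X),P).
P is sister to the clade containing all other ingroup taxa, so it is the earliest-diverging (most basal) ingroup lineage.

P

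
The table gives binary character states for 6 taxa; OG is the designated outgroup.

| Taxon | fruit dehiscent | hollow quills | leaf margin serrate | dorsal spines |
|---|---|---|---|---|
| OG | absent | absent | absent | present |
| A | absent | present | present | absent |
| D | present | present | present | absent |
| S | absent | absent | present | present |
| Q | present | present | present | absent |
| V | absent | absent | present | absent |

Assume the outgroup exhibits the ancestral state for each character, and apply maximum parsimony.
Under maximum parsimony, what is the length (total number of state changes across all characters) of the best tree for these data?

Character polarity is set by the outgroup: the derived state is whichever differs from the outgroup's state, so for dorsal spines the derived state is 'absent', and for the remaining characters it is 'present'.
Only D and Q show the derived state 'present' for fruit dehiscent, supporting them as a clade.
Only A, D, and Q show the derived state 'present' for hollow quills, supporting them as a clade.
leaf margin serrate (derived state 'present') is shared by all ingroup taxa — unites the whole ingroup.
dorsal spines: derived state 'absent' in A, D, Q, and V only — synapomorphy for {A, D, Q, V}.
Most parsimonious ingroup topology: (((A,(D,Q)),V),S).
Changes per character on this tree: fruit dehiscent: 1; hollow quills: 1; leaf margin serrate: 1; dorsal spines: 1.
Total = 4.

4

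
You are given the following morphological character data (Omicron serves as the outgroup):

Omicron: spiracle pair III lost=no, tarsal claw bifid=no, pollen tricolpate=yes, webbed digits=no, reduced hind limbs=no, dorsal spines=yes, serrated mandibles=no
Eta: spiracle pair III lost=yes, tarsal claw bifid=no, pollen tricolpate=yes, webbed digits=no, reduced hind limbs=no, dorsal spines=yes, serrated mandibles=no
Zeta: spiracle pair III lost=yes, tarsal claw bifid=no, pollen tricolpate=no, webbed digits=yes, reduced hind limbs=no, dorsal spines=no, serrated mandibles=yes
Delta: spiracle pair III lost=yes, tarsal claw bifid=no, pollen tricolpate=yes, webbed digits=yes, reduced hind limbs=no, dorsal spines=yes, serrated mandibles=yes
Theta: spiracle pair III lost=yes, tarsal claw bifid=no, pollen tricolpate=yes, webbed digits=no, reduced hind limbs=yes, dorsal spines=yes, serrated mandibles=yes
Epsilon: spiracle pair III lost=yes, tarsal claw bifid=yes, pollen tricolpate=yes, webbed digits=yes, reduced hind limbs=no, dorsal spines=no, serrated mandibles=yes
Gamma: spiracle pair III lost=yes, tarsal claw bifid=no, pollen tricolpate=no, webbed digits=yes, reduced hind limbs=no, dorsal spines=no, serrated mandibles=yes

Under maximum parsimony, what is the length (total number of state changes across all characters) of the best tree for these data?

Character polarity is set by the outgroup: the derived state is whichever differs from the outgroup's state, so for pollen tricolpate, dorsal spines the derived state is 'no', and for the remaining characters it is 'yes'.
spiracle pair III lost (derived state 'yes') is shared by all ingroup taxa — unites the whole ingroup.
tarsal claw bifid (derived state 'yes') is unique to Epsilon (autapomorphy; uninformative for grouping).
pollen tricolpate: derived state 'no' in Gamma and Zeta only — synapomorphy for {Gamma, Zeta}.
Only Delta, Epsilon, Gamma, and Zeta show the derived state 'yes' for webbed digits, supporting them as a clade.
reduced hind limbs (derived state 'yes') is unique to Theta (autapomorphy; uninformative for grouping).
dorsal spines (derived state 'no') is shared by Epsilon, Gamma, and Zeta — a synapomorphy uniting that clade.
serrated mandibles: derived state 'yes' in Delta, Epsilon, Gamma, Theta, and Zeta only — synapomorphy for {Delta, Epsilon, Gamma, Theta, Zeta}.
Most parsimonious ingroup topology: (Eta,((((Zeta,Gamma),Epsilon),Delta),Theta)).
Changes per character on this tree: spiracle pair III lost: 1; tarsal claw bifid: 1; pollen tricolpate: 1; webbed digits: 1; reduced hind limbs: 1; dorsal spines: 1; serrated mandibles: 1.
Total = 7.

7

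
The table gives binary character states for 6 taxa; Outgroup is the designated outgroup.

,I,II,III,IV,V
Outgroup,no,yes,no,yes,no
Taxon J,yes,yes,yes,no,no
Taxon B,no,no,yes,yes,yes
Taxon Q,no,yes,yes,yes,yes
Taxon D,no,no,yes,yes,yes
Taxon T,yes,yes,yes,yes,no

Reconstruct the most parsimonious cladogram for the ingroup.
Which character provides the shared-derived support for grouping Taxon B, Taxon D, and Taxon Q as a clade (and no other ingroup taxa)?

V

Character polarity is set by the outgroup: the derived state is whichever differs from the outgroup's state, so for II, IV the derived state is 'no', and for the remaining characters it is 'yes'.
Only Taxon J and Taxon T show the derived state 'yes' for I, supporting them as a clade.
II: derived state 'no' in Taxon B and Taxon D only — synapomorphy for {Taxon B, Taxon D}.
All ingroup taxa share the derived state 'yes' for III; it defines the ingroup but does not resolve relationships within it.
IV: derived state 'no' in Taxon J only — an autapomorphy, so it tells us nothing about relationships among taxa.
V: derived state 'yes' in Taxon B, Taxon D, and Taxon Q only — synapomorphy for {Taxon B, Taxon D, Taxon Q}.
Most parsimonious ingroup topology: ((Taxon J,Taxon T),((Taxon B,Taxon D),Taxon Q)).
The clade {Taxon B, Taxon D, Taxon Q} is supported by V: its derived state 'yes' occurs in exactly those taxa and in no other taxon (including the outgroup).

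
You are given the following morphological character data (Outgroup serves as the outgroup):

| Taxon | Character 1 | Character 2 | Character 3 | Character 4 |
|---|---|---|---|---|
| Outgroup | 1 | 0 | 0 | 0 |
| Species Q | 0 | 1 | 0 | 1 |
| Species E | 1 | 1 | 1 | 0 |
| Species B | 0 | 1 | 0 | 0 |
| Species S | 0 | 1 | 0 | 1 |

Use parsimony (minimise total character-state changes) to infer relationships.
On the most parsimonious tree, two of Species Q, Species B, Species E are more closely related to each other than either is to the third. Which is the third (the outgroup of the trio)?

Character polarity is set by the outgroup: the derived state is whichever differs from the outgroup's state, so for Character 1 the derived state is '0', and for the remaining characters it is '1'.
Character 1: derived state '0' in Species B, Species Q, and Species S only — synapomorphy for {Species B, Species Q, Species S}.
Character 2 (derived state '1') is shared by all ingroup taxa — unites the whole ingroup.
Character 3: derived state '1' in Species E only — an autapomorphy, so it tells us nothing about relationships among taxa.
Character 4 (derived state '1') is shared by Species Q and Species S — a synapomorphy uniting that clade.
Most parsimonious ingroup topology: (((Species Q,Species S),Species B),Species E).
Species Q and Species B share a more recent common ancestor with each other than either does with Species E, so Species E is the least closely related of the three.

Species E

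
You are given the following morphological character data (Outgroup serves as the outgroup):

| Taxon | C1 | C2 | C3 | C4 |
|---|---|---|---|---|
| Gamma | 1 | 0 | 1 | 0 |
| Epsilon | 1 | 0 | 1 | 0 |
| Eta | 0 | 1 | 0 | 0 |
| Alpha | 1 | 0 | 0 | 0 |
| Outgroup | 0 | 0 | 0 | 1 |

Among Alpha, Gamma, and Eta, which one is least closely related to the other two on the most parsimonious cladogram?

Character polarity is set by the outgroup: the derived state is whichever differs from the outgroup's state, so for C4 the derived state is '0', and for the remaining characters it is '1'.
C1: derived state '1' in Alpha, Epsilon, and Gamma only — synapomorphy for {Alpha, Epsilon, Gamma}.
C2 (derived state '1') is unique to Eta (autapomorphy; uninformative for grouping).
C3: derived state '1' in Epsilon and Gamma only — synapomorphy for {Epsilon, Gamma}.
All ingroup taxa share the derived state '0' for C4; it defines the ingroup but does not resolve relationships within it.
Most parsimonious ingroup topology: ((Alpha,(Gamma,Epsilon)),Eta).
Gamma and Alpha share a more recent common ancestor with each other than either does with Eta, so Eta is the least closely related of the three.

Eta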